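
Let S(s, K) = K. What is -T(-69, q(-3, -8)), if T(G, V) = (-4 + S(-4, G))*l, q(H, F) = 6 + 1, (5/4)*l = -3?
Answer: -876/5 ≈ -175.20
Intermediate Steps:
l = -12/5 (l = (⅘)*(-3) = -12/5 ≈ -2.4000)
q(H, F) = 7
T(G, V) = 48/5 - 12*G/5 (T(G, V) = (-4 + G)*(-12/5) = 48/5 - 12*G/5)
-T(-69, q(-3, -8)) = -(48/5 - 12/5*(-69)) = -(48/5 + 828/5) = -1*876/5 = -876/5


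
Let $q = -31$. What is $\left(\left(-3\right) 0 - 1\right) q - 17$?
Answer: $14$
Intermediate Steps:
$\left(\left(-3\right) 0 - 1\right) q - 17 = \left(\left(-3\right) 0 - 1\right) \left(-31\right) - 17 = \left(0 - 1\right) \left(-31\right) - 17 = \left(-1\right) \left(-31\right) - 17 = 31 - 17 = 14$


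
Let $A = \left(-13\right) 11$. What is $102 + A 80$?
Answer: $-11338$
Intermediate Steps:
$A = -143$
$102 + A 80 = 102 - 11440 = -11338$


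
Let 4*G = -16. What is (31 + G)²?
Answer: 729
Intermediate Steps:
G = -4 (G = (¼)*(-16) = -4)
(31 + G)² = (31 - 4)² = 27² = 729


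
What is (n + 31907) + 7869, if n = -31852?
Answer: 7924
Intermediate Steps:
(n + 31907) + 7869 = (-31852 + 31907) + 7869 = 55 + 7869 = 7924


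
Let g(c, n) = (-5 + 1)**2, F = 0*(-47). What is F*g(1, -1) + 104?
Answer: 104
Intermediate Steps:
F = 0
g(c, n) = 16 (g(c, n) = (-4)**2 = 16)
F*g(1, -1) + 104 = 0*16 + 104 = 0 + 104 = 104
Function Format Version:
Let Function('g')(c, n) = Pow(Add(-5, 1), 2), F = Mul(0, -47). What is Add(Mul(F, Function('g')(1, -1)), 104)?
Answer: 104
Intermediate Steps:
F = 0
Function('g')(c, n) = 16 (Function('g')(c, n) = Pow(-4, 2) = 16)
Add(Mul(F, Function('g')(1, -1)), 104) = Add(Mul(0, 16), 104) = Add(0, 104) = 104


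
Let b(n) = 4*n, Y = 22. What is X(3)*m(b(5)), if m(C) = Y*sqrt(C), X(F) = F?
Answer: 132*sqrt(5) ≈ 295.16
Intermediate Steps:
m(C) = 22*sqrt(C)
X(3)*m(b(5)) = 3*(22*sqrt(4*5)) = 3*(22*sqrt(20)) = 3*(22*(2*sqrt(5))) = 3*(44*sqrt(5)) = 132*sqrt(5)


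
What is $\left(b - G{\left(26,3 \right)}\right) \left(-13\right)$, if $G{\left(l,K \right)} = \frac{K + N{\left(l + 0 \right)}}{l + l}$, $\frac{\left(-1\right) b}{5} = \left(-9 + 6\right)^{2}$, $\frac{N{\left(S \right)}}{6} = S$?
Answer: $\frac{2499}{4} \approx 624.75$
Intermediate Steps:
$N{\left(S \right)} = 6 S$
$b = -45$ ($b = - 5 \left(-9 + 6\right)^{2} = - 5 \left(-3\right)^{2} = \left(-5\right) 9 = -45$)
$G{\left(l,K \right)} = \frac{K + 6 l}{2 l}$ ($G{\left(l,K \right)} = \frac{K + 6 \left(l + 0\right)}{l + l} = \frac{K + 6 l}{2 l}$)
$\left(b - G{\left(26,3 \right)}\right) \left(-13\right) = \left(-45 - \left(3 + \frac{1}{2} \cdot 3 \cdot \frac{1}{26}\right)\right) \left(-13\right) = \left(-45 - \left(3 + \frac{3}{52}\right)\right) \left(-13\right) = \left(-45 - \frac{159}{52}\right) \left(-13\right) = \left(- \frac{2499}{52}\right) \left(-13\right) = \frac{2499}{4}$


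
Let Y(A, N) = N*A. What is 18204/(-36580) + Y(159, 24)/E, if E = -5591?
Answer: -60341961/51129695 ≈ -1.1802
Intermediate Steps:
Y(A, N) = A*N
18204/(-36580) + Y(159, 24)/E = 18204/(-36580) + (159*24)/(-5591) = 18204*(-1/36580) + 3816*(-1/5591) = -4551/9145 - 3816/5591 = -60341961/51129695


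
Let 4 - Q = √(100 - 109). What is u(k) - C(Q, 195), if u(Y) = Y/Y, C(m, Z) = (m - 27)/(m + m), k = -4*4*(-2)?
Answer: 133/50 + 81*I/50 ≈ 2.66 + 1.62*I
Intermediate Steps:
Q = 4 - 3*I (Q = 4 - √(100 - 109) = 4 - √(-9) = 4 - 3*I ≈ 4.0 - 3.0*I)
k = 32 (k = -16*(-2) = 32)
C(m, Z) = (-27 + m)/(2*m) (C(m, Z) = (-27 + m)/((2*m)) = (-27 + m)*(1/(2*m)) = (-27 + m)/(2*m))
u(Y) = 1
u(k) - C(Q, 195) = 1 - (-27 + (4 - 3*I))/(2*(4 - 3*I)) = 1 - (4 + 3*I)/25*(-23 - 3*I)/2 = 1 - (-23 - 3*I)*(4 + 3*I)/50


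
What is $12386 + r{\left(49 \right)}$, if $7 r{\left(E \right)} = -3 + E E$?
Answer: $\frac{89100}{7} \approx 12729.0$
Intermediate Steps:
$r{\left(E \right)} = - \frac{3}{7} + \frac{E^{2}}{7}$ ($r{\left(E \right)} = \frac{-3 + E E}{7} = \frac{-3 + E^{2}}{7} = - \frac{3}{7} + \frac{E^{2}}{7}$)
$12386 + r{\left(49 \right)} = 12386 - \left(\frac{3}{7} - \frac{49^{2}}{7}\right) = 12386 + \left(- \frac{3}{7} + \frac{1}{7} \cdot 2401\right) = 12386 + \left(- \frac{3}{7} + 343\right) = 12386 + \frac{2398}{7} = \frac{89100}{7}$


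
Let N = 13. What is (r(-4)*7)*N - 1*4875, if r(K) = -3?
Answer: -5148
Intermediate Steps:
(r(-4)*7)*N - 1*4875 = -3*7*13 - 1*4875 = -21*13 - 4875 = -273 - 4875 = -5148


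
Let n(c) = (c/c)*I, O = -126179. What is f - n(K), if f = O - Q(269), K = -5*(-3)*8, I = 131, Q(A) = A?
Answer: -126579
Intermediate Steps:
K = 120 (K = 15*8 = 120)
n(c) = 131 (n(c) = (c/c)*131 = 1*131 = 131)
f = -126448 (f = -126179 - 1*269 = -126179 - 269 = -126448)
f - n(K) = -126448 - 1*131 = -126448 - 131 = -126579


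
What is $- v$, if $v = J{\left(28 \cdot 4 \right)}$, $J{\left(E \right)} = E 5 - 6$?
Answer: $-554$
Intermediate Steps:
$J{\left(E \right)} = -6 + 5 E$ ($J{\left(E \right)} = 5 E - 6 = -6 + 5 E$)
$v = 554$ ($v = -6 + 5 \cdot 28 \cdot 4 = -6 + 5 \cdot 112 = -6 + 560 = 554$)
$- v = \left(-1\right) 554 = -554$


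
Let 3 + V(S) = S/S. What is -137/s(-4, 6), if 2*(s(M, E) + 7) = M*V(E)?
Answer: 137/3 ≈ 45.667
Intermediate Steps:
V(S) = -2 (V(S) = -3 + S/S = -3 + 1 = -2)
s(M, E) = -7 - M (s(M, E) = -7 + (M*(-2))/2 = -7 + (-2*M)/2 = -7 - M)
-137/s(-4, 6) = -137/(-7 - 1*(-4)) = -137/(-7 + 4) = -137/(-3) = -137*(-⅓) = 137/3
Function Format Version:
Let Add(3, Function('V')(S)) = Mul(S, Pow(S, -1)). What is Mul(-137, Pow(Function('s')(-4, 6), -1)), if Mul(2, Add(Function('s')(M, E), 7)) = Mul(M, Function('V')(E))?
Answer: Rational(137, 3) ≈ 45.667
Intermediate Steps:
Function('V')(S) = -2 (Function('V')(S) = Add(-3, Mul(S, Pow(S, -1))) = Add(-3, 1) = -2)
Function('s')(M, E) = Add(-7, Mul(-1, M)) (Function('s')(M, E) = Add(-7, Mul(Rational(1, 2), Mul(M, -2))) = Add(-7, Mul(Rational(1, 2), Mul(-2, M))) = Add(-7, Mul(-1, M)))
Mul(-137, Pow(Function('s')(-4, 6), -1)) = Mul(-137, Pow(Add(-7, Mul(-1, -4)), -1)) = Mul(-137, Pow(Add(-7, 4), -1)) = Mul(-137, Pow(-3, -1)) = Mul(-137, Rational(-1, 3)) = Rational(137, 3)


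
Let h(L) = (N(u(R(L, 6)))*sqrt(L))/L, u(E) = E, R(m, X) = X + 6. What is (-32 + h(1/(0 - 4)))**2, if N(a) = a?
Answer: 448 + 1536*I ≈ 448.0 + 1536.0*I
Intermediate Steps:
R(m, X) = 6 + X
h(L) = 12/sqrt(L) (h(L) = ((6 + 6)*sqrt(L))/L = (12*sqrt(L))/L = 12/sqrt(L))
(-32 + h(1/(0 - 4)))**2 = (-32 + 12/sqrt(1/(0 - 4)))**2 = (-32 + 12/sqrt(1/(-4)))**2 = (-32 + 12/sqrt(-1/4))**2 = (-32 + 12*(-2*I))**2 = (-32 - 24*I)**2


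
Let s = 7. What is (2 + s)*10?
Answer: 90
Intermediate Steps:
(2 + s)*10 = (2 + 7)*10 = 9*10 = 90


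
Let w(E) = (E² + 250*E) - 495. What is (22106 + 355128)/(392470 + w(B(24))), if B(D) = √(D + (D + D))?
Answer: 147893457998/153696350209 - 565851000*√2/153696350209 ≈ 0.95704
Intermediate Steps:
B(D) = √3*√D (B(D) = √(D + 2*D) = √(3*D) = √3*√D)
w(E) = -495 + E² + 250*E
(22106 + 355128)/(392470 + w(B(24))) = (22106 + 355128)/(392470 + (-495 + (√3*√24)² + 250*(√3*√24))) = 377234/(392470 + (-495 + (√3*(2*√6))² + 250*(√3*(2*√6)))) = 377234/(392470 + (-495 + (6*√2)² + 250*(6*√2))) = 377234/(392470 + (-495 + 72 + 1500*√2)) = 377234/(392470 + (-423 + 1500*√2)) = 377234/(392047 + 1500*√2)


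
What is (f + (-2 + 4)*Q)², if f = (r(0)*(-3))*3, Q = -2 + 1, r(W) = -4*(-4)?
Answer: 21316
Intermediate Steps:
r(W) = 16
Q = -1
f = -144 (f = (16*(-3))*3 = -48*3 = -144)
(f + (-2 + 4)*Q)² = (-144 + (-2 + 4)*(-1))² = (-144 + 2*(-1))² = (-144 - 2)² = (-146)² = 21316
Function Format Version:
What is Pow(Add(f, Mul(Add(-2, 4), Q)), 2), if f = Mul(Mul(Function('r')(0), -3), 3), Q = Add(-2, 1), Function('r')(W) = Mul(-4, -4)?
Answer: 21316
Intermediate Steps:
Function('r')(W) = 16
Q = -1
f = -144 (f = Mul(Mul(16, -3), 3) = Mul(-48, 3) = -144)
Pow(Add(f, Mul(Add(-2, 4), Q)), 2) = Pow(Add(-144, Mul(Add(-2, 4), -1)), 2) = Pow(Add(-144, Mul(2, -1)), 2) = Pow(Add(-144, -2), 2) = Pow(-146, 2) = 21316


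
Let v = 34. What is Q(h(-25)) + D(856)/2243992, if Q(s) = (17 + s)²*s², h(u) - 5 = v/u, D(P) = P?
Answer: 618462731978939/109569921875 ≈ 5644.5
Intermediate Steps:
h(u) = 5 + 34/u
Q(s) = s²*(17 + s)²
Q(h(-25)) + D(856)/2243992 = (5 + 34/(-25))²*(17 + (5 + 34/(-25)))² + 856/2243992 = (5 + 34*(-1/25))²*(17 + (5 + 34*(-1/25)))² + 856*(1/2243992) = (5 - 34/25)²*(17 + (5 - 34/25))² + 107/280499 = (91/25)²*(17 + 91/25)² + 107/280499 = 8281*(516/25)²/625 + 107/280499 = (8281/625)*(266256/625) + 107/280499 = 2204865936/390625 + 107/280499 = 618462731978939/109569921875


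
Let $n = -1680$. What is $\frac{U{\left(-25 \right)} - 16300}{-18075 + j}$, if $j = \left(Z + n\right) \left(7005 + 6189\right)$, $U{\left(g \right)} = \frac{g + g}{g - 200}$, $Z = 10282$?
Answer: $- \frac{146698}{1021290417} \approx -0.00014364$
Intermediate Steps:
$U{\left(g \right)} = \frac{2 g}{-200 + g}$
$j = 113494788$ ($j = \left(10282 - 1680\right) \left(7005 + 6189\right) = 8602 \cdot 13194 = 113494788$)
$\frac{U{\left(-25 \right)} - 16300}{-18075 + j} = \frac{2 \left(-25\right) \frac{1}{-200 - 25} - 16300}{-18075 + 113494788} = \frac{2 \left(-25\right) \frac{1}{-225} - 16300}{113476713} = \left(2 \left(-25\right) \left(- \frac{1}{225}\right) - 16300\right) \frac{1}{113476713} = \left(\frac{2}{9} - 16300\right) \frac{1}{113476713} = \left(- \frac{146698}{9}\right) \frac{1}{113476713} = - \frac{146698}{1021290417}$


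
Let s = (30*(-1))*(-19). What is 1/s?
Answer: 1/570 ≈ 0.0017544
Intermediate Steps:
s = 570 (s = -30*(-19) = 570)
1/s = 1/570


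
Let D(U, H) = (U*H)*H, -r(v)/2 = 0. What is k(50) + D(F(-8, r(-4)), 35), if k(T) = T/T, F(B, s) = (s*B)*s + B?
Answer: -9799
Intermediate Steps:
r(v) = 0 (r(v) = -2*0 = 0)
F(B, s) = B + B*s**2 (F(B, s) = (B*s)*s + B = B*s**2 + B = B + B*s**2)
D(U, H) = U*H**2 (D(U, H) = (H*U)*H = U*H**2)
k(T) = 1
k(50) + D(F(-8, r(-4)), 35) = 1 - 8*(1 + 0**2)*35**2 = 1 - 8*(1 + 0)*1225 = 1 - 8*1*1225 = 1 - 8*1225 = 1 - 9800 = -9799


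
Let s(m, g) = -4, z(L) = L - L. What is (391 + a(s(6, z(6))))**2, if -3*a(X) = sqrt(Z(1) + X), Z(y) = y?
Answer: (1173 - I*sqrt(3))**2/9 ≈ 1.5288e+5 - 451.49*I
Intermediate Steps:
z(L) = 0
a(X) = -sqrt(1 + X)/3
(391 + a(s(6, z(6))))**2 = (391 - sqrt(1 - 4)/3)**2 = (391 - I*sqrt(3)/3)**2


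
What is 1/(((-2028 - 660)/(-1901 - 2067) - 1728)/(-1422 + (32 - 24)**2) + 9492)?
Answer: 42098/399647763 ≈ 0.00010534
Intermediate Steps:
1/(((-2028 - 660)/(-1901 - 2067) - 1728)/(-1422 + (32 - 24)**2) + 9492) = 1/((-2688/(-3968) - 1728)/(-1422 + 8**2) + 9492) = 1/((-2688*(-1/3968) - 1728)/(-1422 + 64) + 9492) = 1/((21/31 - 1728)/(-1358) + 9492) = 1/(-53547/31*(-1/1358) + 9492) = 1/(53547/42098 + 9492) = 1/(399647763/42098) = 42098/399647763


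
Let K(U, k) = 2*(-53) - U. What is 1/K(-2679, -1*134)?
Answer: 1/2573 ≈ 0.00038865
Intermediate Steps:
K(U, k) = -106 - U
1/K(-2679, -1*134) = 1/(-106 - 1*(-2679)) = 1/(-106 + 2679) = 1/2573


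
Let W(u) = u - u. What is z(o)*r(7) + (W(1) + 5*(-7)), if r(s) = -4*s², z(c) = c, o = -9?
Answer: 1729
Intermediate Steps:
W(u) = 0
z(o)*r(7) + (W(1) + 5*(-7)) = -(-36)*7² + (0 + 5*(-7)) = -(-36)*49 + (0 - 35) = -9*(-196) - 35 = 1764 - 35 = 1729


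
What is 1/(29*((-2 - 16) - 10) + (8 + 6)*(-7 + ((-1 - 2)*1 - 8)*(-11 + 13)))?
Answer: -1/1218 ≈ -0.00082102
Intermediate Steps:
1/(29*((-2 - 16) - 10) + (8 + 6)*(-7 + ((-1 - 2)*1 - 8)*(-11 + 13))) = 1/(29*(-18 - 10) + 14*(-7 + (-3*1 - 8)*2)) = 1/(29*(-28) + 14*(-7 + (-3 - 8)*2)) = 1/(-812 + 14*(-7 - 11*2)) = 1/(-812 + 14*(-7 - 22)) = 1/(-812 + 14*(-29)) = 1/(-812 - 406) = 1/(-1218) = -1/1218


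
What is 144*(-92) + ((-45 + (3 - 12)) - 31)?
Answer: -13333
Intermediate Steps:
144*(-92) + ((-45 + (3 - 12)) - 31) = -13248 + ((-45 - 9) - 31) = -13248 + (-54 - 31) = -13248 - 85 = -13333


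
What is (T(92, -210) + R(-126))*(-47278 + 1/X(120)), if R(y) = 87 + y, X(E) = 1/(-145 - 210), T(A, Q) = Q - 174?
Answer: 20148759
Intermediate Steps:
T(A, Q) = -174 + Q
X(E) = -1/355 (X(E) = 1/(-355) = -1/355)
(T(92, -210) + R(-126))*(-47278 + 1/X(120)) = ((-174 - 210) + (87 - 126))*(-47278 + 1/(-1/355)) = (-384 - 39)*(-47278 - 355) = -423*(-47633) = 20148759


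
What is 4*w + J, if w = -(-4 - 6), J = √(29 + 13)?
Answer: 40 + √42 ≈ 46.481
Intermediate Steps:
J = √42 ≈ 6.4807
w = 10 (w = -1*(-10) = 10)
4*w + J = 4*10 + √42 = 40 + √42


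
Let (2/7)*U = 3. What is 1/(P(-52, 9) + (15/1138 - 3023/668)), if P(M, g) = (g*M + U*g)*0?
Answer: -380092/1715077 ≈ -0.22162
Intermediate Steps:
U = 21/2 (U = (7/2)*3 = 21/2 ≈ 10.500)
P(M, g) = 0 (P(M, g) = (g*M + 21*g/2)*0 = (M*g + 21*g/2)*0 = (21*g/2 + M*g)*0 = 0)
1/(P(-52, 9) + (15/1138 - 3023/668)) = 1/(0 + (15/1138 - 3023/668)) = 1/(0 - 1715077/380092) = 1/(-1715077/380092) = -380092/1715077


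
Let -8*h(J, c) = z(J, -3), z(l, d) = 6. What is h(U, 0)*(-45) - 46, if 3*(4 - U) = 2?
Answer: -49/4 ≈ -12.250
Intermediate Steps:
U = 10/3 (U = 4 - 1/3*2 = 4 - 2/3 = 10/3 ≈ 3.3333)
h(J, c) = -3/4 (h(J, c) = -1/8*6 = -3/4)
h(U, 0)*(-45) - 46 = -3/4*(-45) - 46 = 135/4 - 46 = -49/4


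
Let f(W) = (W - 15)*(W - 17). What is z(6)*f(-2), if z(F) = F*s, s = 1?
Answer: 1938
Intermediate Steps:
f(W) = (-17 + W)*(-15 + W) (f(W) = (-15 + W)*(-17 + W) = (-17 + W)*(-15 + W))
z(F) = F (z(F) = F*1 = F)
z(6)*f(-2) = 6*(255 + (-2)² - 32*(-2)) = 6*(255 + 4 + 64) = 6*323 = 1938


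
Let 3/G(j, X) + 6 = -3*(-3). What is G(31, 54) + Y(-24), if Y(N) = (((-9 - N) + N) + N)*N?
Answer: 793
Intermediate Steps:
G(j, X) = 1 (G(j, X) = 3/(-6 - 3*(-3)) = 3/(-6 + 9) = 3/3 = 3*(⅓) = 1)
Y(N) = N*(-9 + N) (Y(N) = (-9 + N)*N = N*(-9 + N))
G(31, 54) + Y(-24) = 1 - 24*(-9 - 24) = 1 - 24*(-33) = 1 + 792 = 793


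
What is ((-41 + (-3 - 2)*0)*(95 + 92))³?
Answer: -450688409963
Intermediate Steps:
((-41 + (-3 - 2)*0)*(95 + 92))³ = ((-41 - 5*0)*187)³ = ((-41 + 0)*187)³ = (-41*187)³ = (-7667)³ = -450688409963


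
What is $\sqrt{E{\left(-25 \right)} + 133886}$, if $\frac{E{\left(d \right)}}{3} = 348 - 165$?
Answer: $\sqrt{134435} \approx 366.65$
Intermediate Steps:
$E{\left(d \right)} = 549$ ($E{\left(d \right)} = 3 \left(348 - 165\right) = 3 \cdot 183 = 549$)
$\sqrt{E{\left(-25 \right)} + 133886} = \sqrt{549 + 133886} = \sqrt{134435}$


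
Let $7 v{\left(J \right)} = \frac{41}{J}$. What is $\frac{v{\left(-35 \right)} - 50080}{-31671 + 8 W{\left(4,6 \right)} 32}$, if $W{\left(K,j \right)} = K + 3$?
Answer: $\frac{12269641}{7320355} \approx 1.6761$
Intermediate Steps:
$W{\left(K,j \right)} = 3 + K$
$v{\left(J \right)} = \frac{41}{7 J}$ ($v{\left(J \right)} = \frac{41 \frac{1}{J}}{7} = \frac{41}{7 J}$)
$\frac{v{\left(-35 \right)} - 50080}{-31671 + 8 W{\left(4,6 \right)} 32} = \frac{\frac{41}{7 \left(-35\right)} - 50080}{-31671 + 8 \left(3 + 4\right) 32} = \frac{\frac{41}{7} \left(- \frac{1}{35}\right) - 50080}{-31671 + 8 \cdot 7 \cdot 32} = \frac{- \frac{41}{245} - 50080}{-31671 + 56 \cdot 32} = - \frac{12269641}{245 \left(-31671 + 1792\right)} = - \frac{12269641}{245 \left(-29879\right)} = \left(- \frac{12269641}{245}\right) \left(- \frac{1}{29879}\right) = \frac{12269641}{7320355}$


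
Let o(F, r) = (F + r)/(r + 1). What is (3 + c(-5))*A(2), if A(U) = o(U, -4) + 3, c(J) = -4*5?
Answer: -187/3 ≈ -62.333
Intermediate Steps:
c(J) = -20
o(F, r) = (F + r)/(1 + r)
A(U) = 13/3 - U/3 (A(U) = (U - 4)/(1 - 4) + 3 = (-4 + U)/(-3) + 3 = -(-4 + U)/3 + 3 = (4/3 - U/3) + 3 = 13/3 - U/3)
(3 + c(-5))*A(2) = (3 - 20)*(13/3 - 1/3*2) = -17*(13/3 - 2/3) = -17*11/3 = -187/3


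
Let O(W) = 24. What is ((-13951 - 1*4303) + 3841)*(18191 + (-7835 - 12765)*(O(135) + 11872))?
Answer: 3531753001917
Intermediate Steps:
((-13951 - 1*4303) + 3841)*(18191 + (-7835 - 12765)*(O(135) + 11872)) = ((-13951 - 1*4303) + 3841)*(18191 + (-7835 - 12765)*(24 + 11872)) = ((-13951 - 4303) + 3841)*(18191 - 20600*11896) = (-18254 + 3841)*(18191 - 245057600) = -14413*(-245039409) = 3531753001917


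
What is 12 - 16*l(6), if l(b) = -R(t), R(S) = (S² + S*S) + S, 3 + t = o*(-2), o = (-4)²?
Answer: 38652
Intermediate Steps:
o = 16
t = -35 (t = -3 + 16*(-2) = -3 - 32 = -35)
R(S) = S + 2*S² (R(S) = (S² + S²) + S = 2*S² + S = S + 2*S²)
l(b) = -2415 (l(b) = -(-35)*(1 + 2*(-35)) = -(-35)*(1 - 70) = -(-35)*(-69) = -1*2415 = -2415)
12 - 16*l(6) = 12 - 16*(-2415) = 12 + 38640 = 38652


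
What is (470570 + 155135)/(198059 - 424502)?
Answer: -625705/226443 ≈ -2.7632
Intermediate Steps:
(470570 + 155135)/(198059 - 424502) = 625705/(-226443) = 625705*(-1/226443) = -625705/226443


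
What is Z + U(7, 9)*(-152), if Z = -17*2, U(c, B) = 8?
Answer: -1250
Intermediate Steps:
Z = -34
Z + U(7, 9)*(-152) = -34 + 8*(-152) = -34 - 1216 = -1250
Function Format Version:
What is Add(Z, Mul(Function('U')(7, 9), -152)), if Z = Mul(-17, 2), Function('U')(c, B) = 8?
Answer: -1250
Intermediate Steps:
Z = -34
Add(Z, Mul(Function('U')(7, 9), -152)) = Add(-34, Mul(8, -152)) = Add(-34, -1216) = -1250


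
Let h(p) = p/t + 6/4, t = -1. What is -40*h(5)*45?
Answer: 6300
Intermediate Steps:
h(p) = 3/2 - p (h(p) = p/(-1) + 6/4 = p*(-1) + 6*(¼) = -p + 3/2 = 3/2 - p)
-40*h(5)*45 = -40*(3/2 - 1*5)*45 = -40*(3/2 - 5)*45 = -40*(-7/2)*45 = 140*45 = 6300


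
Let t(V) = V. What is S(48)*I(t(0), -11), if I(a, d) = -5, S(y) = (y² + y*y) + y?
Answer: -23280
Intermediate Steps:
S(y) = y + 2*y² (S(y) = (y² + y²) + y = 2*y² + y = y + 2*y²)
S(48)*I(t(0), -11) = (48*(1 + 2*48))*(-5) = (48*(1 + 96))*(-5) = (48*97)*(-5) = 4656*(-5) = -23280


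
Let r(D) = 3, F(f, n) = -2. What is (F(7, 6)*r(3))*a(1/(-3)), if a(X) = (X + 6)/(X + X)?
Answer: 51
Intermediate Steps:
a(X) = (6 + X)/(2*X) (a(X) = (6 + X)/((2*X)) = (6 + X)*(1/(2*X)) = (6 + X)/(2*X))
(F(7, 6)*r(3))*a(1/(-3)) = (-2*3)*((6 + 1/(-3))/(2*((1/(-3))))) = -3*(6 + 1*(-⅓))/(1*(-⅓)) = -3*(6 - ⅓)/(-⅓) = -3*(-3)*17/3 = -6*(-17/2) = 51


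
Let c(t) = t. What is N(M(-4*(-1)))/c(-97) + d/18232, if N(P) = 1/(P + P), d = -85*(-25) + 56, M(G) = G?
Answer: 104639/884252 ≈ 0.11834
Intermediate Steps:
d = 2181 (d = 2125 + 56 = 2181)
N(P) = 1/(2*P)
N(M(-4*(-1)))/c(-97) + d/18232 = (1/(2*((-4*(-1)))))/(-97) + 2181/18232 = ((½)/4)*(-1/97) + 2181*(1/18232) = ((½)*(¼))*(-1/97) + 2181/18232 = (⅛)*(-1/97) + 2181/18232 = -1/776 + 2181/18232 = 104639/884252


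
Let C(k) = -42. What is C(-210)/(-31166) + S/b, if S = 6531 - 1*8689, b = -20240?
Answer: 17026577/157699960 ≈ 0.10797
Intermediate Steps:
S = -2158 (S = 6531 - 8689 = -2158)
C(-210)/(-31166) + S/b = -42/(-31166) - 2158/(-20240) = -42*(-1/31166) - 2158*(-1/20240) = 21/15583 + 1079/10120 = 17026577/157699960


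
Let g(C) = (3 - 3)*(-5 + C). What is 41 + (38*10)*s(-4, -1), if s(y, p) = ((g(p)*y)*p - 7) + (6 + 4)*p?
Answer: -6419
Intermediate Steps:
g(C) = 0 (g(C) = 0*(-5 + C) = 0)
s(y, p) = -7 + 10*p (s(y, p) = ((0*y)*p - 7) + (6 + 4)*p = (0*p - 7) + 10*p = (0 - 7) + 10*p = -7 + 10*p)
41 + (38*10)*s(-4, -1) = 41 + (38*10)*(-7 + 10*(-1)) = 41 + 380*(-7 - 10) = 41 + 380*(-17) = 41 - 6460 = -6419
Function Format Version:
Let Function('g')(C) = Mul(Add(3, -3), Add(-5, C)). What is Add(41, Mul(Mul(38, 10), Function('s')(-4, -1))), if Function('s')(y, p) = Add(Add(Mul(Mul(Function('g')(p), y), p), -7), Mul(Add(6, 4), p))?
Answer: -6419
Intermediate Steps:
Function('g')(C) = 0 (Function('g')(C) = Mul(0, Add(-5, C)) = 0)
Function('s')(y, p) = Add(-7, Mul(10, p)) (Function('s')(y, p) = Add(Add(Mul(Mul(0, y), p), -7), Mul(Add(6, 4), p)) = Add(Add(Mul(0, p), -7), Mul(10, p)) = Add(Add(0, -7), Mul(10, p)) = Add(-7, Mul(10, p)))
Add(41, Mul(Mul(38, 10), Function('s')(-4, -1))) = Add(41, Mul(Mul(38, 10), Add(-7, Mul(10, -1)))) = Add(41, Mul(380, Add(-7, -10))) = Add(41, Mul(380, -17)) = Add(41, -6460) = -6419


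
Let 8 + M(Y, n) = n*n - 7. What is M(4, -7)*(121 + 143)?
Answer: 8976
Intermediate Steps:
M(Y, n) = -15 + n**2 (M(Y, n) = -8 + (n*n - 7) = -8 + (n**2 - 7) = -8 + (-7 + n**2) = -15 + n**2)
M(4, -7)*(121 + 143) = (-15 + (-7)**2)*(121 + 143) = (-15 + 49)*264 = 34*264 = 8976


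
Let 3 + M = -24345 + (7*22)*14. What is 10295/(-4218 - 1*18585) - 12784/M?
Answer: 3940432/31627761 ≈ 0.12459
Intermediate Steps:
M = -22192 (M = -3 + (-24345 + (7*22)*14) = -3 + (-24345 + 154*14) = -3 + (-24345 + 2156) = -3 - 22189 = -22192)
10295/(-4218 - 1*18585) - 12784/M = 10295/(-4218 - 1*18585) - 12784/(-22192) = 10295/(-4218 - 18585) - 12784*(-1/22192) = 10295/(-22803) + 799/1387 = 10295*(-1/22803) + 799/1387 = -10295/22803 + 799/1387 = 3940432/31627761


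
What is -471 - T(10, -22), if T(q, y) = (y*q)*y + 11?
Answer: -5322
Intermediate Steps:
T(q, y) = 11 + q*y**2 (T(q, y) = (q*y)*y + 11 = q*y**2 + 11 = 11 + q*y**2)
-471 - T(10, -22) = -471 - (11 + 10*(-22)**2) = -471 - (11 + 10*484) = -471 - (11 + 4840) = -471 - 1*4851 = -471 - 4851 = -5322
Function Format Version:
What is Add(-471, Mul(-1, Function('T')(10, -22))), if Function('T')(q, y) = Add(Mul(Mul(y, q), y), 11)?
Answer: -5322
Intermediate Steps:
Function('T')(q, y) = Add(11, Mul(q, Pow(y, 2))) (Function('T')(q, y) = Add(Mul(Mul(q, y), y), 11) = Add(Mul(q, Pow(y, 2)), 11) = Add(11, Mul(q, Pow(y, 2))))
Add(-471, Mul(-1, Function('T')(10, -22))) = Add(-471, Mul(-1, Add(11, Mul(10, Pow(-22, 2))))) = Add(-471, Mul(-1, Add(11, Mul(10, 484)))) = Add(-471, Mul(-1, Add(11, 4840))) = Add(-471, Mul(-1, 4851)) = Add(-471, -4851) = -5322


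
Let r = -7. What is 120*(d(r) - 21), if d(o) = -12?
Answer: -3960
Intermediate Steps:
120*(d(r) - 21) = 120*(-12 - 21) = 120*(-33) = -3960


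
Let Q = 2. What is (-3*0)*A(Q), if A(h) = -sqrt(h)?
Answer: 0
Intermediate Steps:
(-3*0)*A(Q) = (-3*0)*(-sqrt(2)) = 0*(-sqrt(2)) = 0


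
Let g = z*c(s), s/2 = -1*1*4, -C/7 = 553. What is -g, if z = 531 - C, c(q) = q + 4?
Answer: 17608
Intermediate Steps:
C = -3871 (C = -7*553 = -3871)
s = -8 (s = 2*(-1*1*4) = 2*(-1*4) = 2*(-4) = -8)
c(q) = 4 + q
z = 4402 (z = 531 - 1*(-3871) = 531 + 3871 = 4402)
g = -17608 (g = 4402*(4 - 8) = 4402*(-4) = -17608)
-g = -1*(-17608) = 17608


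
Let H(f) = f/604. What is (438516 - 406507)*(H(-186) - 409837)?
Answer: -3961781681803/302 ≈ -1.3118e+10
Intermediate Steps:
H(f) = f/604 (H(f) = f*(1/604) = f/604)
(438516 - 406507)*(H(-186) - 409837) = (438516 - 406507)*((1/604)*(-186) - 409837) = 32009*(-93/302 - 409837) = 32009*(-123770867/302) = -3961781681803/302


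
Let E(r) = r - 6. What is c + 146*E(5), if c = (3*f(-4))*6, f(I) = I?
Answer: -218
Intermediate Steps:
E(r) = -6 + r
c = -72 (c = (3*(-4))*6 = -12*6 = -72)
c + 146*E(5) = -72 + 146*(-6 + 5) = -72 + 146*(-1) = -72 - 146 = -218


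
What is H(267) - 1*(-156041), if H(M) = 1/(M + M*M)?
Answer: 11165669797/71556 ≈ 1.5604e+5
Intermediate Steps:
H(M) = 1/(M + M**2)
H(267) - 1*(-156041) = 1/(267*(1 + 267)) - 1*(-156041) = (1/267)/268 + 156041 = (1/267)*(1/268) + 156041 = 1/71556 + 156041 = 11165669797/71556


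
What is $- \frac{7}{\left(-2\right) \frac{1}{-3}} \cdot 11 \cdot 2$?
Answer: $-231$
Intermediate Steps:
$- \frac{7}{\left(-2\right) \frac{1}{-3}} \cdot 11 \cdot 2 = - \frac{7}{\left(-2\right) \left(- \frac{1}{3}\right)} 11 \cdot 2 = - \frac{7}{\frac{2}{3}} \cdot 11 \cdot 2 = \left(-7\right) \frac{3}{2} \cdot 11 \cdot 2 = \left(- \frac{21}{2}\right) 11 \cdot 2 = \left(- \frac{231}{2}\right) 2 = -231$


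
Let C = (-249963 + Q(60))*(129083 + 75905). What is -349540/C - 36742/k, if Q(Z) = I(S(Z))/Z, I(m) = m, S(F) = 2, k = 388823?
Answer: -14118768314972936/149422954307855809 ≈ -0.094489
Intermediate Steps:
Q(Z) = 2/Z
C = -768591129166/15 (C = (-249963 + 2/60)*(129083 + 75905) = (-249963 + 2*(1/60))*204988 = (-249963 + 1/30)*204988 = -7498889/30*204988 = -768591129166/15 ≈ -5.1239e+10)
-349540/C - 36742/k = -349540/(-768591129166/15) - 36742/388823 = -349540*(-15/768591129166) - 36742*1/388823 = 2621550/384295564583 - 36742/388823 = -14118768314972936/149422954307855809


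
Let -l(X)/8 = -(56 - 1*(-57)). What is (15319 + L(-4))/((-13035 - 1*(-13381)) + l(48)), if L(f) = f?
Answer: 3063/250 ≈ 12.252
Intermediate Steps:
l(X) = 904 (l(X) = -(-8)*(56 - 1*(-57)) = -(-8)*(56 + 57) = -(-8)*113 = -8*(-113) = 904)
(15319 + L(-4))/((-13035 - 1*(-13381)) + l(48)) = (15319 - 4)/((-13035 - 1*(-13381)) + 904) = 15315/((-13035 + 13381) + 904) = 15315/(346 + 904) = 15315/1250 = 15315*(1/1250) = 3063/250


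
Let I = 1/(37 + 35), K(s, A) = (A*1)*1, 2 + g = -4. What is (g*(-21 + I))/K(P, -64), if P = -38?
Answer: -1511/768 ≈ -1.9674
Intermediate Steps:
g = -6 (g = -2 - 4 = -6)
K(s, A) = A (K(s, A) = A*1 = A)
I = 1/72 ≈ 0.013889
(g*(-21 + I))/K(P, -64) = -6*(-21 + 1/72)/(-64) = -6*(-1511/72)*(-1/64) = (1511/12)*(-1/64) = -1511/768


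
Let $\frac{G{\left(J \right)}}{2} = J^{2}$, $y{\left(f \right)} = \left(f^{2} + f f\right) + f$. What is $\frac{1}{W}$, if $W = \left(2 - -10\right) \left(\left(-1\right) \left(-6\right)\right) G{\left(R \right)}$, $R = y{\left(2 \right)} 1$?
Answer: $\frac{1}{14400} \approx 6.9444 \cdot 10^{-5}$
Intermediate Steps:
$y{\left(f \right)} = f + 2 f^{2}$ ($y{\left(f \right)} = \left(f^{2} + f^{2}\right) + f = 2 f^{2} + f = f + 2 f^{2}$)
$R = 10$ ($R = 2 \left(1 + 2 \cdot 2\right) 1 = 2 \left(1 + 4\right) 1 = 2 \cdot 5 \cdot 1 = 10 \cdot 1 = 10$)
$G{\left(J \right)} = 2 J^{2}$
$W = 14400$ ($W = \left(2 - -10\right) \left(\left(-1\right) \left(-6\right)\right) 2 \cdot 10^{2} = \left(2 + 10\right) 6 \cdot 2 \cdot 100 = 12 \cdot 6 \cdot 200 = 72 \cdot 200 = 14400$)
$\frac{1}{W} = \frac{1}{14400}$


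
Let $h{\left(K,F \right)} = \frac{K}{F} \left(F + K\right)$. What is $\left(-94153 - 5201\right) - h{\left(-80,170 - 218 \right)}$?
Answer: $- \frac{297422}{3} \approx -99141.0$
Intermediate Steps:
$h{\left(K,F \right)} = \frac{K \left(F + K\right)}{F}$
$\left(-94153 - 5201\right) - h{\left(-80,170 - 218 \right)} = \left(-94153 - 5201\right) - - \frac{80 \left(\left(170 - 218\right) - 80\right)}{170 - 218} = -99354 - - \frac{80 \left(-48 - 80\right)}{-48} = -99354 - \left(-80\right) \left(- \frac{1}{48}\right) \left(-128\right) = -99354 - - \frac{640}{3} = -99354 + \frac{640}{3} = - \frac{297422}{3}$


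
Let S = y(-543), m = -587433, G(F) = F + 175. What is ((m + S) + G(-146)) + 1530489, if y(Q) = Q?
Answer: 942542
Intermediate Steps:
G(F) = 175 + F
S = -543
((m + S) + G(-146)) + 1530489 = ((-587433 - 543) + (175 - 146)) + 1530489 = (-587976 + 29) + 1530489 = -587947 + 1530489 = 942542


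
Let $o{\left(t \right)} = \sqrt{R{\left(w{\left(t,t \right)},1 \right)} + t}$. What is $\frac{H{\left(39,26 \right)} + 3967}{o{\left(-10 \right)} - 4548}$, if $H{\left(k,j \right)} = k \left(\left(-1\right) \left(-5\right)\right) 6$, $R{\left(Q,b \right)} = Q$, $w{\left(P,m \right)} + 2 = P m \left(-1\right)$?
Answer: $- \frac{5840769}{5171104} - \frac{5137 i \sqrt{7}}{5171104} \approx -1.1295 - 0.0026283 i$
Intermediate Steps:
$w{\left(P,m \right)} = -2 - P m$ ($w{\left(P,m \right)} = -2 + P m \left(-1\right) = -2 - P m$)
$H{\left(k,j \right)} = 30 k$ ($H{\left(k,j \right)} = k 5 \cdot 6 = 5 k 6 = 30 k$)
$o{\left(t \right)} = \sqrt{-2 + t - t^{2}}$ ($o{\left(t \right)} = \sqrt{\left(-2 - t t\right) + t} = \sqrt{\left(-2 - t^{2}\right) + t} = \sqrt{-2 + t - t^{2}}$)
$\frac{H{\left(39,26 \right)} + 3967}{o{\left(-10 \right)} - 4548} = \frac{30 \cdot 39 + 3967}{\sqrt{-2 - 10 - \left(-10\right)^{2}} - 4548} = \frac{1170 + 3967}{\sqrt{-2 - 10 - 100} - 4548} = \frac{5137}{\sqrt{-2 - 10 - 100} - 4548} = \frac{5137}{\sqrt{-112} - 4548} = \frac{5137}{4 i \sqrt{7} - 4548} = \frac{5137}{-4548 + 4 i \sqrt{7}}$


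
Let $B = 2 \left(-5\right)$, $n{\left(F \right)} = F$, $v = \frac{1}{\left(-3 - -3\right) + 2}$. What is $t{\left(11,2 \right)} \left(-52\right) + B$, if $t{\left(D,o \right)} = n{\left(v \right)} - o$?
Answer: $68$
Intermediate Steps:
$v = \frac{1}{2}$ ($v = \frac{1}{\left(-3 + 3\right) + 2} = \frac{1}{0 + 2} = \frac{1}{2} \approx 0.5$)
$B = -10$
$t{\left(D,o \right)} = \frac{1}{2} - o$
$t{\left(11,2 \right)} \left(-52\right) + B = \left(\frac{1}{2} - 2\right) \left(-52\right) - 10 = \left(- \frac{3}{2}\right) \left(-52\right) - 10 = 78 - 10 = 68$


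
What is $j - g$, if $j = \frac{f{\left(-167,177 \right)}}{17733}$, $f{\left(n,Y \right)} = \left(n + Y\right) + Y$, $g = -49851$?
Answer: $\frac{884007970}{17733} \approx 49851.0$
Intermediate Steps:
$f{\left(n,Y \right)} = n + 2 Y$ ($f{\left(n,Y \right)} = \left(Y + n\right) + Y = n + 2 Y$)
$j = \frac{187}{17733}$ ($j = \frac{-167 + 2 \cdot 177}{17733} = \left(-167 + 354\right) \frac{1}{17733} = 187 \cdot \frac{1}{17733} = \frac{187}{17733} \approx 0.010545$)
$j - g = \frac{187}{17733} - -49851 = \frac{187}{17733} + 49851 = \frac{884007970}{17733}$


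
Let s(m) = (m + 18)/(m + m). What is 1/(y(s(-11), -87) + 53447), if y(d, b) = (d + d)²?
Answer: 121/6467136 ≈ 1.8710e-5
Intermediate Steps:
s(m) = (18 + m)/(2*m) (s(m) = (18 + m)/((2*m)) = (18 + m)*(1/(2*m)) = (18 + m)/(2*m))
y(d, b) = 4*d² (y(d, b) = (2*d)² = 4*d²)
1/(y(s(-11), -87) + 53447) = 1/(4*((½)*(18 - 11)/(-11))² + 53447) = 1/(4*((½)*(-1/11)*7)² + 53447) = 1/(4*(-7/22)² + 53447) = 1/(4*(49/484) + 53447) = 1/(49/121 + 53447) = 1/(6467136/121) = 121/6467136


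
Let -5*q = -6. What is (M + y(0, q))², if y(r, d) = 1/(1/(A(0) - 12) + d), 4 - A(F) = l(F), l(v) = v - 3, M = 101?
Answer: 10404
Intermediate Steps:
q = 6/5 (q = -⅕*(-6) = 6/5 ≈ 1.2000)
l(v) = -3 + v
A(F) = 7 - F (A(F) = 4 - (-3 + F) = 4 + (3 - F) = 7 - F)
y(r, d) = 1/(-⅕ + d) (y(r, d) = 1/(1/((7 - 1*0) - 12) + d) = 1/(1/((7 + 0) - 12) + d) = 1/(1/(7 - 12) + d) = 1/(1/(-5) + d) = 1/(-⅕ + d))
(M + y(0, q))² = (101 + 5/(-1 + 5*(6/5)))² = (101 + 5/(-1 + 6))² = (101 + 5/5)² = (101 + 5*(⅕))² = (101 + 1)² = 102² = 10404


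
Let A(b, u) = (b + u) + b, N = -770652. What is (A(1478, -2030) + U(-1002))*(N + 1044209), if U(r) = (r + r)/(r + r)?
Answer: 253587339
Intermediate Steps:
U(r) = 1 (U(r) = (2*r)/((2*r)) = (2*r)*(1/(2*r)) = 1)
A(b, u) = u + 2*b
(A(1478, -2030) + U(-1002))*(N + 1044209) = ((-2030 + 2*1478) + 1)*(-770652 + 1044209) = ((-2030 + 2956) + 1)*273557 = (926 + 1)*273557 = 927*273557 = 253587339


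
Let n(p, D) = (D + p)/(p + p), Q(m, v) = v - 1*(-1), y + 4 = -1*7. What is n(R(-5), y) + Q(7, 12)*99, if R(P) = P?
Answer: 6443/5 ≈ 1288.6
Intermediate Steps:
y = -11 (y = -4 - 1*7 = -4 - 7 = -11)
Q(m, v) = 1 + v (Q(m, v) = v + 1 = 1 + v)
n(p, D) = (D + p)/(2*p) (n(p, D) = (D + p)/((2*p)) = (D + p)*(1/(2*p)) = (D + p)/(2*p))
n(R(-5), y) + Q(7, 12)*99 = (½)*(-11 - 5)/(-5) + (1 + 12)*99 = (½)*(-⅕)*(-16) + 13*99 = 8/5 + 1287 = 6443/5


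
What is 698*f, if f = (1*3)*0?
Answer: 0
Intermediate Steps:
f = 0 (f = 3*0 = 0)
698*f = 698*0 = 0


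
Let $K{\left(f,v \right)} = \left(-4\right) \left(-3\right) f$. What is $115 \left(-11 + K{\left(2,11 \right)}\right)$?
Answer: $1495$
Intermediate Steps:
$K{\left(f,v \right)} = 12 f$
$115 \left(-11 + K{\left(2,11 \right)}\right) = 115 \left(-11 + 12 \cdot 2\right) = 115 \left(-11 + 24\right) = 115 \cdot 13 = 1495$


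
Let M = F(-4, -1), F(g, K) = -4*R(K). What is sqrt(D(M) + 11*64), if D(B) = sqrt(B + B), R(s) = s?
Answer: sqrt(704 + 2*sqrt(2)) ≈ 26.586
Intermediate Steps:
F(g, K) = -4*K
M = 4 (M = -4*(-1) = 4)
D(B) = sqrt(2)*sqrt(B) (D(B) = sqrt(2*B) = sqrt(2)*sqrt(B))
sqrt(D(M) + 11*64) = sqrt(sqrt(2)*sqrt(4) + 11*64) = sqrt(sqrt(2)*2 + 704) = sqrt(2*sqrt(2) + 704) = sqrt(704 + 2*sqrt(2))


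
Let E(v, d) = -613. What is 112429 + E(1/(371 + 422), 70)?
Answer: 111816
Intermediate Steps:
112429 + E(1/(371 + 422), 70) = 112429 - 613 = 111816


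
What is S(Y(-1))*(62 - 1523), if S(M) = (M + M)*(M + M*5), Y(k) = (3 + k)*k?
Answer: -70128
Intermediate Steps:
Y(k) = k*(3 + k)
S(M) = 12*M**2 (S(M) = (2*M)*(M + 5*M) = (2*M)*(6*M) = 12*M**2)
S(Y(-1))*(62 - 1523) = (12*(-(3 - 1))**2)*(62 - 1523) = (12*(-1*2)**2)*(-1461) = (12*(-2)**2)*(-1461) = (12*4)*(-1461) = 48*(-1461) = -70128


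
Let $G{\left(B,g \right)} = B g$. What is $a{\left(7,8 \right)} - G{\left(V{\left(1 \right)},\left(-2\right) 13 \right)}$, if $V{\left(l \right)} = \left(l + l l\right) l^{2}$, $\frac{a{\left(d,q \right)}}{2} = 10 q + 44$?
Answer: $300$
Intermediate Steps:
$a{\left(d,q \right)} = 88 + 20 q$ ($a{\left(d,q \right)} = 2 \left(10 q + 44\right) = 2 \left(44 + 10 q\right) = 88 + 20 q$)
$V{\left(l \right)} = l^{2} \left(l + l^{2}\right)$ ($V{\left(l \right)} = \left(l + l^{2}\right) l^{2} = l^{2} \left(l + l^{2}\right)$)
$a{\left(7,8 \right)} - G{\left(V{\left(1 \right)},\left(-2\right) 13 \right)} = \left(88 + 20 \cdot 8\right) - 1^{3} \left(1 + 1\right) \left(\left(-2\right) 13\right) = \left(88 + 160\right) - 1 \cdot 2 \left(-26\right) = 248 - 2 \left(-26\right) = 248 - -52 = 248 + 52 = 300$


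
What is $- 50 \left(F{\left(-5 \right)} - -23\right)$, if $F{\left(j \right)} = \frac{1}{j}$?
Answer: $-1140$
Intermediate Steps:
$- 50 \left(F{\left(-5 \right)} - -23\right) = - 50 \left(\frac{1}{-5} - -23\right) = - 50 \left(- \frac{1}{5} + 23\right) = \left(-50\right) \frac{114}{5} = -1140$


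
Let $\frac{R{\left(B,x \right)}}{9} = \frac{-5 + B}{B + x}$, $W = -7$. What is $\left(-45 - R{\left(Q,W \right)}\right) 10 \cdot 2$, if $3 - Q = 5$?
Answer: $-1040$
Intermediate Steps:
$Q = -2$ ($Q = 3 - 5 = -2$)
$R{\left(B,x \right)} = \frac{9 \left(-5 + B\right)}{B + x}$ ($R{\left(B,x \right)} = 9 \frac{-5 + B}{B + x} = \frac{9 \left(-5 + B\right)}{B + x}$)
$\left(-45 - R{\left(Q,W \right)}\right) 10 \cdot 2 = \left(-45 - \frac{9 \left(-5 - 2\right)}{-2 - 7}\right) 10 \cdot 2 = \left(-45 - 9 \frac{1}{-9} \left(-7\right)\right) 20 = \left(-45 - 9 \left(- \frac{1}{9}\right) \left(-7\right)\right) 20 = \left(-45 - 7\right) 20 = \left(-52\right) 20 = -1040$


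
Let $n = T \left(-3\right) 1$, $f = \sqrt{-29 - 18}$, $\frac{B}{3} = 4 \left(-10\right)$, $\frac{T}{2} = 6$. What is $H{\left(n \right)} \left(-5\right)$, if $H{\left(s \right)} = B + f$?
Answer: $600 - 5 i \sqrt{47} \approx 600.0 - 34.278 i$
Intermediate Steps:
$T = 12$ ($T = 2 \cdot 6 = 12$)
$B = -120$ ($B = 3 \cdot 4 \left(-10\right) = 3 \left(-40\right) = -120$)
$f = i \sqrt{47}$ ($f = \sqrt{-47} = i \sqrt{47} \approx 6.8557 i$)
$n = -36$ ($n = 12 \left(-3\right) 1 = \left(-36\right) 1 = -36$)
$H{\left(s \right)} = -120 + i \sqrt{47}$
$H{\left(n \right)} \left(-5\right) = \left(-120 + i \sqrt{47}\right) \left(-5\right) = 600 - 5 i \sqrt{47}$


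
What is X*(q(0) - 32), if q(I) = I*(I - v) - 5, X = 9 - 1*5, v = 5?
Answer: -148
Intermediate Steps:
X = 4 (X = 9 - 5 = 4)
q(I) = -5 + I*(-5 + I) (q(I) = I*(I - 1*5) - 5 = I*(I - 5) - 5 = I*(-5 + I) - 5 = -5 + I*(-5 + I))
X*(q(0) - 32) = 4*((-5 + 0² - 5*0) - 32) = 4*((-5 + 0 + 0) - 32) = 4*(-5 - 32) = 4*(-37) = -148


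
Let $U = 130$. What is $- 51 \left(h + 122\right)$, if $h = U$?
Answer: $-12852$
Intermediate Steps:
$h = 130$
$- 51 \left(h + 122\right) = - 51 \left(130 + 122\right) = \left(-51\right) 252 = -12852$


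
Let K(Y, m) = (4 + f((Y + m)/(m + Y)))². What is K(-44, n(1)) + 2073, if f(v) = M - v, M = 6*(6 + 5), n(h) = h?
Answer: 6834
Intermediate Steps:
M = 66 (M = 6*11 = 66)
f(v) = 66 - v
K(Y, m) = 4761 (K(Y, m) = (4 + (66 - (Y + m)/(m + Y)))² = (4 + (66 - (Y + m)/(Y + m)))² = (4 + (66 - 1*1))² = (4 + (66 - 1))² = (4 + 65)² = 69² = 4761)
K(-44, n(1)) + 2073 = 4761 + 2073 = 6834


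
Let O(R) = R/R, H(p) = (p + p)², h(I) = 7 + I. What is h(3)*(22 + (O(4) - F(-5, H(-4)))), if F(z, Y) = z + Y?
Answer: -360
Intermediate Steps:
H(p) = 4*p² (H(p) = (2*p)² = 4*p²)
F(z, Y) = Y + z
O(R) = 1
h(3)*(22 + (O(4) - F(-5, H(-4)))) = (7 + 3)*(22 + (1 - (4*(-4)² - 5))) = 10*(22 + (1 - (4*16 - 5))) = 10*(22 + (1 - (64 - 5))) = 10*(22 + (1 - 1*59)) = 10*(22 + (1 - 59)) = 10*(22 - 58) = 10*(-36) = -360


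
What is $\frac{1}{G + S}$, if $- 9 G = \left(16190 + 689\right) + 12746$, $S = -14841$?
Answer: $- \frac{3}{54398} \approx -5.5149 \cdot 10^{-5}$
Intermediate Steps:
$G = - \frac{9875}{3}$ ($G = - \frac{\left(16190 + 689\right) + 12746}{9} = - \frac{16879 + 12746}{9} = \left(- \frac{1}{9}\right) 29625 = - \frac{9875}{3} \approx -3291.7$)
$\frac{1}{G + S} = \frac{1}{- \frac{9875}{3} - 14841} = \frac{1}{- \frac{54398}{3}} = - \frac{3}{54398}$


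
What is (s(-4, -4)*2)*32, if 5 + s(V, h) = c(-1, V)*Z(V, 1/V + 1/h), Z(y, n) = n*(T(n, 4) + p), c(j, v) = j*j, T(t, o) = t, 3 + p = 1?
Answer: -240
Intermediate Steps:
p = -2 (p = -3 + 1 = -2)
c(j, v) = j²
Z(y, n) = n*(-2 + n) (Z(y, n) = n*(n - 2) = n*(-2 + n))
s(V, h) = -5 + (1/V + 1/h)*(-2 + 1/V + 1/h) (s(V, h) = -5 + (-1)²*((1/V + 1/h)*(-2 + (1/V + 1/h))) = -5 + 1*((1/V + 1/h)*(-2 + (1/V + 1/h))) = -5 + 1*((1/V + 1/h)*(-2 + 1/V + 1/h)) = -5 + (1/V + 1/h)*(-2 + 1/V + 1/h))
(s(-4, -4)*2)*32 = ((-5 + (-4)⁻² + (-4)⁻² - 2/(-4) - 2/(-4) + 2/(-4*(-4)))*2)*32 = ((-5 + 1/16 + 1/16 - 2*(-¼) - 2*(-¼) + 2*(-¼)*(-¼))*2)*32 = ((-5 + 1/16 + 1/16 + ½ + ½ + ⅛)*2)*32 = -15/4*2*32 = -15/2*32 = -240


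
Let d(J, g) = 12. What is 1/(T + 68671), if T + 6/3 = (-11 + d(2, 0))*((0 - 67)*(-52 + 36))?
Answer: 1/69741 ≈ 1.4339e-5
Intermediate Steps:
T = 1070 (T = -2 + (-11 + 12)*((0 - 67)*(-52 + 36)) = -2 + 1*(-67*(-16)) = -2 + 1*1072 = -2 + 1072 = 1070)
1/(T + 68671) = 1/(1070 + 68671) = 1/69741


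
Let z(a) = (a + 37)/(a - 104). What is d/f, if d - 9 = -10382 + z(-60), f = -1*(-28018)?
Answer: -1701149/4594952 ≈ -0.37022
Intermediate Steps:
z(a) = (37 + a)/(-104 + a)
f = 28018
d = -1701149/164 (d = 9 + (-10382 + (37 - 60)/(-104 - 60)) = 9 + (-10382 - 23/(-164)) = 9 + (-10382 - 1/164*(-23)) = 9 + (-10382 + 23/164) = 9 - 1702625/164 = -1701149/164 ≈ -10373.)
d/f = -1701149/164/28018 = -1701149/164*1/28018 = -1701149/4594952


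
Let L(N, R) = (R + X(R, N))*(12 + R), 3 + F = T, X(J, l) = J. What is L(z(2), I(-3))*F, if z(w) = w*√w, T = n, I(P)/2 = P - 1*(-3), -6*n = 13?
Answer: 0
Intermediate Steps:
n = -13/6 (n = -⅙*13 = -13/6 ≈ -2.1667)
I(P) = 6 + 2*P (I(P) = 2*(P - 1*(-3)) = 2*(P + 3) = 2*(3 + P) = 6 + 2*P)
T = -13/6 ≈ -2.1667
F = -31/6 (F = -3 - 13/6 = -31/6 ≈ -5.1667)
z(w) = w^(3/2)
L(N, R) = 2*R*(12 + R) (L(N, R) = (R + R)*(12 + R) = (2*R)*(12 + R) = 2*R*(12 + R))
L(z(2), I(-3))*F = (2*(6 + 2*(-3))*(12 + (6 + 2*(-3))))*(-31/6) = (2*(6 - 6)*(12 + (6 - 6)))*(-31/6) = (2*0*(12 + 0))*(-31/6) = (2*0*12)*(-31/6) = 0*(-31/6) = 0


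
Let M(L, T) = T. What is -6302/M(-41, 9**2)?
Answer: -6302/81 ≈ -77.802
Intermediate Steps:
-6302/M(-41, 9**2) = -6302/(9**2) = -6302/81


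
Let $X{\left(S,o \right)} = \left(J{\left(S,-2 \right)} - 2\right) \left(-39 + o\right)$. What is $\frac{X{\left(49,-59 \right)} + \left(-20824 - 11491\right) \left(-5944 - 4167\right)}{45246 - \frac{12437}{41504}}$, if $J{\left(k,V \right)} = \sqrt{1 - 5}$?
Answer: $\frac{13560899130144}{1877877547} - \frac{1162112 i}{268268221} \approx 7221.4 - 0.0043319 i$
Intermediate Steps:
$J{\left(k,V \right)} = 2 i$ ($J{\left(k,V \right)} = \sqrt{-4} = 2 i$)
$X{\left(S,o \right)} = \left(-39 + o\right) \left(-2 + 2 i\right)$ ($X{\left(S,o \right)} = \left(2 i - 2\right) \left(-39 + o\right) = \left(-2 + 2 i\right) \left(-39 + o\right) = \left(-39 + o\right) \left(-2 + 2 i\right)$)
$\frac{X{\left(49,-59 \right)} + \left(-20824 - 11491\right) \left(-5944 - 4167\right)}{45246 - \frac{12437}{41504}} = \frac{\left(78 - 78 i - -118 + 2 i \left(-59\right)\right) + \left(-20824 - 11491\right) \left(-5944 - 4167\right)}{45246 - \frac{12437}{41504}} = \frac{\left(78 - 78 i + 118 - 118 i\right) - -326736965}{45246 - \frac{12437}{41504}} = \frac{\left(196 - 196 i\right) + 326736965}{45246 - \frac{12437}{41504}} = \frac{326737161 - 196 i}{\frac{1877877547}{41504}} = \left(326737161 - 196 i\right) \frac{41504}{1877877547} = \frac{13560899130144}{1877877547} - \frac{1162112 i}{268268221}$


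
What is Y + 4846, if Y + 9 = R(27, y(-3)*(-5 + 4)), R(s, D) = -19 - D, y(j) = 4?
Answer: 4822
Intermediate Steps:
Y = -24 (Y = -9 + (-19 - 4*(-5 + 4)) = -9 + (-19 - 4*(-1)) = -9 + (-19 - 1*(-4)) = -9 + (-19 + 4) = -9 - 15 = -24)
Y + 4846 = -24 + 4846 = 4822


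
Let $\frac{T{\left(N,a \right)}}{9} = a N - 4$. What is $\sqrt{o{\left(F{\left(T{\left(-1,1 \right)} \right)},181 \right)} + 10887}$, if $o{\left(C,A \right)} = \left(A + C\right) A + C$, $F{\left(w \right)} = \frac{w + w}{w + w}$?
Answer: $3 \sqrt{4870} \approx 209.36$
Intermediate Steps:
$T{\left(N,a \right)} = -36 + 9 N a$ ($T{\left(N,a \right)} = 9 \left(a N - 4\right) = 9 \left(N a - 4\right) = 9 \left(-4 + N a\right) = -36 + 9 N a$)
$F{\left(w \right)} = 1$ ($F{\left(w \right)} = \frac{2 w}{2 w} = 2 w \frac{1}{2 w} = 1$)
$o{\left(C,A \right)} = C + A \left(A + C\right)$ ($o{\left(C,A \right)} = A \left(A + C\right) + C = C + A \left(A + C\right)$)
$\sqrt{o{\left(F{\left(T{\left(-1,1 \right)} \right)},181 \right)} + 10887} = \sqrt{\left(1 + 181^{2} + 181 \cdot 1\right) + 10887} = \sqrt{\left(1 + 32761 + 181\right) + 10887} = \sqrt{32943 + 10887} = \sqrt{43830} = 3 \sqrt{4870}$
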